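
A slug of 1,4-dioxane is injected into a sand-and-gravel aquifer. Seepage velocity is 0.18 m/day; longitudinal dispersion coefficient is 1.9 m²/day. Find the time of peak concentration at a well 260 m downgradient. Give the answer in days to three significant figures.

1390 days

For the 1D instantaneous-source solution, setting ∂C/∂t = 0 at fixed x gives v²t² + 2Dt − x² = 0, so t = (√(D² + v²x²) − D)/v².
√(D² + v²x²) = √(1.9² + 0.18² × 260²) = 46.84; v² = 0.0324.
t = (46.84 − 1.9)/0.0324 = 1390 days (vs. the pure-advection estimate x/v = 1440 d).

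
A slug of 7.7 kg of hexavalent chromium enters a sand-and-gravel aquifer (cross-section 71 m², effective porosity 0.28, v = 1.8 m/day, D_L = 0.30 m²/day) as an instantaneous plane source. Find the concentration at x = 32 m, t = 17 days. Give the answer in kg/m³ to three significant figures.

0.0439 kg/m³

For an instantaneous plane source, C(x,t) = M/(n_e·A·√(4πDt)) · exp(−(x−vt)²/(4Dt)), with n_e·A the pore (flow) area.
Plume center vt = 1.8 × 17 = 30.6 m, so the well at 32 m is 1.4 m downgradient of the peak.
√(4πDt) = 8.006 m, giving peak height M/(n_e·A·√(4πDt)) = 7.7/(0.28 × 71 × 8.006) = 0.04838 kg/m³.
(x−vt)²/(4Dt) = (1.4)²/(4 × 0.30 × 17) = 0.09608; exp(−0.09608) = 0.9084.
C = 0.04838 × 0.9084 = 0.0439 kg/m³.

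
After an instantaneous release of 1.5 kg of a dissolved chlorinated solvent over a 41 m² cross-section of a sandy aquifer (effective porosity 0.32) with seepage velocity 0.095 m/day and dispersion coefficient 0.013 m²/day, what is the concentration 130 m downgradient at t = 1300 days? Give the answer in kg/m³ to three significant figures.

0.00420 kg/m³

For an instantaneous plane source, C(x,t) = M/(n_e·A·√(4πDt)) · exp(−(x−vt)²/(4Dt)), with n_e·A the pore (flow) area.
Plume center vt = 0.095 × 1300 = 123.5 m, so the well at 130 m is 6.5 m downgradient of the peak.
√(4πDt) = 14.57 m, giving peak height M/(n_e·A·√(4πDt)) = 1.5/(0.32 × 41 × 14.57) = 0.007847 kg/m³.
(x−vt)²/(4Dt) = (6.5)²/(4 × 0.013 × 1300) = 0.6250; exp(−0.6250) = 0.5353.
C = 0.007847 × 0.5353 = 0.00420 kg/m³.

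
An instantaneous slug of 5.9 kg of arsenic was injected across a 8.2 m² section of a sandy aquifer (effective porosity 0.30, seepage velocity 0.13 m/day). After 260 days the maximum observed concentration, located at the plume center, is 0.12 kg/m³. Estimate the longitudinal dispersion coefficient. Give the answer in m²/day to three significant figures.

At the plume center C_max = M/(n_e·A·√(4πDt)), so D = M²/(4πt·(n_e·A·C_max)²).
n_e·A·C_max = 0.30 × 8.2 × 0.12 = 0.2952 kg/m.
D = 5.9²/(4π × 260 × 0.2952²) = 0.122 m²/day.

0.122 m²/day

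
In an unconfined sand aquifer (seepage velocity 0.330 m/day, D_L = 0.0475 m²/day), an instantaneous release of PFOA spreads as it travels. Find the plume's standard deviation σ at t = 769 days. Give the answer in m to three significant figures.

Dispersive spreading gives a Gaussian with σ² = 2Dt; advection only shifts the center.
σ = √(2 × 0.0475 × 769) = 8.55 m.

8.55 m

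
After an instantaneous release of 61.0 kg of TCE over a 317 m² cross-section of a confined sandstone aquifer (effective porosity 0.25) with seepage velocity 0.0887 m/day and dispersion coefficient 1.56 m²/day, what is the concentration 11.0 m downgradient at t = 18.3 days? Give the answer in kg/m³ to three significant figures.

For an instantaneous plane source, C(x,t) = M/(n_e·A·√(4πDt)) · exp(−(x−vt)²/(4Dt)), with n_e·A the pore (flow) area.
Plume center vt = 0.0887 × 18.3 = 1.62321 m, so the well at 11.0 m is 9.37679 m downgradient of the peak.
√(4πDt) = 18.94 m, giving peak height M/(n_e·A·√(4πDt)) = 61.0/(0.25 × 317 × 18.94) = 0.04064 kg/m³.
(x−vt)²/(4Dt) = (9.37679)²/(4 × 1.56 × 18.3) = 0.7700; exp(−0.7700) = 0.4630.
C = 0.04064 × 0.4630 = 0.0188 kg/m³.

0.0188 kg/m³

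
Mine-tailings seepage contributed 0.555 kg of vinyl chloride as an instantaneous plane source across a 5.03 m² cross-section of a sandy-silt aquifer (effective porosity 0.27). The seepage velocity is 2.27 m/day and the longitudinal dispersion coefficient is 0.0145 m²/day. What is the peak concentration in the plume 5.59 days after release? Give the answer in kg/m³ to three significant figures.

The peak of an instantaneous 1D plume sits at x = vt; there the Gaussian factor is 1 and C_max = M/(n_e·A·√(4πDt)), where n_e·A is the pore area the mass is dissolved in.
√(4πDt) = √(4π × 0.0145 × 5.59) = 1.009 m, so C_max = 0.555/(0.27 × 5.03 × 1.009) = 0.405 kg/m³.

0.405 kg/m³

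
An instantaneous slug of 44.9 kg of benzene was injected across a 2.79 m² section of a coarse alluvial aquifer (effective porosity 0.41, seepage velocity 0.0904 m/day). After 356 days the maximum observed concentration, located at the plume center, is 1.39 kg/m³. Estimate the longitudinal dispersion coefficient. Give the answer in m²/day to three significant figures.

0.178 m²/day

At the plume center C_max = M/(n_e·A·√(4πDt)), so D = M²/(4πt·(n_e·A·C_max)²).
n_e·A·C_max = 0.41 × 2.79 × 1.39 = 1.590 kg/m.
D = 44.9²/(4π × 356 × 1.590²) = 0.178 m²/day.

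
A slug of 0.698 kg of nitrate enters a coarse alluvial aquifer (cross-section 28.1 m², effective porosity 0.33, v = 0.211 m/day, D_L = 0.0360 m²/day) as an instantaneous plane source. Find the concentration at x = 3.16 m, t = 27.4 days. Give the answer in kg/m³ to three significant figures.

For an instantaneous plane source, C(x,t) = M/(n_e·A·√(4πDt)) · exp(−(x−vt)²/(4Dt)), with n_e·A the pore (flow) area.
Plume center vt = 0.211 × 27.4 = 5.7814 m, so the well at 3.16 m is 2.6214 m upgradient of the peak.
√(4πDt) = 3.521 m, giving peak height M/(n_e·A·√(4πDt)) = 0.698/(0.33 × 28.1 × 3.521) = 0.02138 kg/m³.
(x−vt)²/(4Dt) = (-2.6214)²/(4 × 0.0360 × 27.4) = 1.742; exp(−1.742) = 0.1752.
C = 0.02138 × 0.1752 = 0.00375 kg/m³.

0.00375 kg/m³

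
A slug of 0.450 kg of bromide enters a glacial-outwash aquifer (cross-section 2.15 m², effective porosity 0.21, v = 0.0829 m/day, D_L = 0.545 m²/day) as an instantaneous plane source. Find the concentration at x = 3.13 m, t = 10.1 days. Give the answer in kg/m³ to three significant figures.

0.0944 kg/m³

For an instantaneous plane source, C(x,t) = M/(n_e·A·√(4πDt)) · exp(−(x−vt)²/(4Dt)), with n_e·A the pore (flow) area.
Plume center vt = 0.0829 × 10.1 = 0.83729 m, so the well at 3.13 m is 2.29271 m downgradient of the peak.
√(4πDt) = 8.317 m, giving peak height M/(n_e·A·√(4πDt)) = 0.450/(0.21 × 2.15 × 8.317) = 0.1198 kg/m³.
(x−vt)²/(4Dt) = (2.29271)²/(4 × 0.545 × 10.1) = 0.2387; exp(−0.2387) = 0.7877.
C = 0.1198 × 0.7877 = 0.0944 kg/m³.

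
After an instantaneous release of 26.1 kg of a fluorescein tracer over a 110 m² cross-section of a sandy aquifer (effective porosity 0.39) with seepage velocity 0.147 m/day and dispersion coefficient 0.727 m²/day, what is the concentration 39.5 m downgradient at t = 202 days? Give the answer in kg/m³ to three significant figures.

For an instantaneous plane source, C(x,t) = M/(n_e·A·√(4πDt)) · exp(−(x−vt)²/(4Dt)), with n_e·A the pore (flow) area.
Plume center vt = 0.147 × 202 = 29.694 m, so the well at 39.5 m is 9.806 m downgradient of the peak.
√(4πDt) = 42.96 m, giving peak height M/(n_e·A·√(4πDt)) = 26.1/(0.39 × 110 × 42.96) = 0.01416 kg/m³.
(x−vt)²/(4Dt) = (9.806)²/(4 × 0.727 × 202) = 0.1637; exp(−0.1637) = 0.8490.
C = 0.01416 × 0.8490 = 0.0120 kg/m³.

0.0120 kg/m³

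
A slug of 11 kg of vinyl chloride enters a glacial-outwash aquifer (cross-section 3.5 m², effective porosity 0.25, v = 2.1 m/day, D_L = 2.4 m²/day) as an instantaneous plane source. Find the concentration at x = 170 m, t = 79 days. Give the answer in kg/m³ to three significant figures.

0.252 kg/m³

For an instantaneous plane source, C(x,t) = M/(n_e·A·√(4πDt)) · exp(−(x−vt)²/(4Dt)), with n_e·A the pore (flow) area.
Plume center vt = 2.1 × 79 = 165.9 m, so the well at 170 m is 4.1 m downgradient of the peak.
√(4πDt) = 48.81 m, giving peak height M/(n_e·A·√(4πDt)) = 11/(0.25 × 3.5 × 48.81) = 0.2576 kg/m³.
(x−vt)²/(4Dt) = (4.1)²/(4 × 2.4 × 79) = 0.02217; exp(−0.02217) = 0.9781.
C = 0.2576 × 0.9781 = 0.252 kg/m³.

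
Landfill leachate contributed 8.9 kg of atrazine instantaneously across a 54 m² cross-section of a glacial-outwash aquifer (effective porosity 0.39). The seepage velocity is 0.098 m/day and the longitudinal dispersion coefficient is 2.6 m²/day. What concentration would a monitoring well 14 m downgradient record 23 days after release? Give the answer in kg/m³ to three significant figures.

For an instantaneous plane source, C(x,t) = M/(n_e·A·√(4πDt)) · exp(−(x−vt)²/(4Dt)), with n_e·A the pore (flow) area.
Plume center vt = 0.098 × 23 = 2.254 m, so the well at 14 m is 11.746 m downgradient of the peak.
√(4πDt) = 27.41 m, giving peak height M/(n_e·A·√(4πDt)) = 8.9/(0.39 × 54 × 27.41) = 0.01542 kg/m³.
(x−vt)²/(4Dt) = (11.746)²/(4 × 2.6 × 23) = 0.5768; exp(−0.5768) = 0.5617.
C = 0.01542 × 0.5617 = 0.00866 kg/m³.

0.00866 kg/m³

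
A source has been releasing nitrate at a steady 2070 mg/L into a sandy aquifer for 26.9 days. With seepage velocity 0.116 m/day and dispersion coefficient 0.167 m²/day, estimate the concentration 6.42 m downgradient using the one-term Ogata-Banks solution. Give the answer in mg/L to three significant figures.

280 mg/L

For a continuous step input, C/C₀ ≈ ½·erfc((x−vt)/(2√(Dt))).
vt = 0.116 × 26.9 = 3.1204 m and 2√(Dt) = 2√(0.167 × 26.9) = 4.239 m.
Argument (x−vt)/(2√(Dt)) = (6.42 − 3.1204)/4.239 = 0.7784; ½·erfc(0.7784) = 0.1355.
C = 2070 × 0.1355 = 280 mg/L.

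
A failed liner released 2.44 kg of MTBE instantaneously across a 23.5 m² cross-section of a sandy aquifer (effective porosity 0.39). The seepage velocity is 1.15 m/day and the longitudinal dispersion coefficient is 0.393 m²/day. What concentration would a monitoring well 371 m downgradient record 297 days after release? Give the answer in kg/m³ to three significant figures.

For an instantaneous plane source, C(x,t) = M/(n_e·A·√(4πDt)) · exp(−(x−vt)²/(4Dt)), with n_e·A the pore (flow) area.
Plume center vt = 1.15 × 297 = 341.55 m, so the well at 371 m is 29.45 m downgradient of the peak.
√(4πDt) = 38.30 m, giving peak height M/(n_e·A·√(4πDt)) = 2.44/(0.39 × 23.5 × 38.30) = 0.006951 kg/m³.
(x−vt)²/(4Dt) = (29.45)²/(4 × 0.393 × 297) = 1.858; exp(−1.858) = 0.1560.
C = 0.006951 × 0.1560 = 0.00108 kg/m³.

0.00108 kg/m³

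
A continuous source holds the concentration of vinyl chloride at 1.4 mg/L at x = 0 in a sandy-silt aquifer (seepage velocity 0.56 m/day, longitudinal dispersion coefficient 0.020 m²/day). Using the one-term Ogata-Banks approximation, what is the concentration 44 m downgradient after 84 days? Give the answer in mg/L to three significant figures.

1.33 mg/L

For a continuous step input, C/C₀ ≈ ½·erfc((x−vt)/(2√(Dt))).
vt = 0.56 × 84 = 47.04 m and 2√(Dt) = 2√(0.020 × 84) = 2.592 m.
Argument (x−vt)/(2√(Dt)) = (44 − 47.04)/2.592 = -1.173; ½·erfc(-1.173) = 0.9514.
C = 1.4 × 0.9514 = 1.33 mg/L.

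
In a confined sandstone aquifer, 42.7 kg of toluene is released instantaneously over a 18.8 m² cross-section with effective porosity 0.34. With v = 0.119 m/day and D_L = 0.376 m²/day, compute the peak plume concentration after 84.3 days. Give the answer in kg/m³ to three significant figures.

0.335 kg/m³

The peak of an instantaneous 1D plume sits at x = vt; there the Gaussian factor is 1 and C_max = M/(n_e·A·√(4πDt)), where n_e·A is the pore area the mass is dissolved in.
√(4πDt) = √(4π × 0.376 × 84.3) = 19.96 m, so C_max = 42.7/(0.34 × 18.8 × 19.96) = 0.335 kg/m³.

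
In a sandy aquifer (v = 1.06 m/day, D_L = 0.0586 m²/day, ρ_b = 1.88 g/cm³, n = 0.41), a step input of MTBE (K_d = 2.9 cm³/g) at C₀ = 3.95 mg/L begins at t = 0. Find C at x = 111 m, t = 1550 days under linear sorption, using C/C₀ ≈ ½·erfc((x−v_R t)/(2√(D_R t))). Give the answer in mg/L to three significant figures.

3.41 mg/L

Retardation factor R = 1 + ρ_b·K_d/n = 1 + 1.88 × 2.9/0.41 = 14.30.
Sorption retards both mechanisms: v_R = v/R = 0.07413 m/day, D_R = D/R = 0.004098 m²/day.
v_R·t = 0.07413 × 1550 = 114.9015 m; 2√(D_R t) = 5.041 m; argument = (111 − 114.9015)/5.041 = -0.7740.
C = C₀ × ½·erfc(-0.7740) = 3.95 × 0.8632 = 3.41 mg/L.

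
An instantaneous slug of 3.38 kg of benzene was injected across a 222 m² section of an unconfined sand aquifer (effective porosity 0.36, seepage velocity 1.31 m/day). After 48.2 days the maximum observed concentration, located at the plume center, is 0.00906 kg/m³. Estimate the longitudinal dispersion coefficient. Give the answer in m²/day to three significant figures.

At the plume center C_max = M/(n_e·A·√(4πDt)), so D = M²/(4πt·(n_e·A·C_max)²).
n_e·A·C_max = 0.36 × 222 × 0.00906 = 0.7241 kg/m.
D = 3.38²/(4π × 48.2 × 0.7241²) = 0.0360 m²/day.

0.0360 m²/day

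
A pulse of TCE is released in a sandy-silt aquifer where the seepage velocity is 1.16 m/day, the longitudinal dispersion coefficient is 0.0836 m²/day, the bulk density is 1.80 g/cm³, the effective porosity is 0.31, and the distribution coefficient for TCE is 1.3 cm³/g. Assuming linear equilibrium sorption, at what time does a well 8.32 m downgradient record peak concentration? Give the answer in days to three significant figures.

60.8 days

Retardation factor R = 1 + ρ_b·K_d/n = 1 + 1.80 × 1.3/0.31 = 8.548.
Sorption retards both mechanisms: v_R = v/R = 0.1357 m/day, D_R = D/R = 0.009780 m²/day.
Peak time from v_R²t² + 2D_R t − x² = 0: t = (√(D_R² + v_R²x²) − D_R)/v_R².
√(D_R² + v_R²x²) = √(0.009780² + 0.1357² × 8.32²) = 1.129; v_R² = 0.01841.
t = (1.129 − 0.009780)/0.01841 = 60.8 days.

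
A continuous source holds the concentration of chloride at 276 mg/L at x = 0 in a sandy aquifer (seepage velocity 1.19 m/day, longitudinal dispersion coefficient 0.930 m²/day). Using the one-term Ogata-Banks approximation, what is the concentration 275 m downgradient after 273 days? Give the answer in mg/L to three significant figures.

For a continuous step input, C/C₀ ≈ ½·erfc((x−vt)/(2√(Dt))).
vt = 1.19 × 273 = 324.87 m and 2√(Dt) = 2√(0.930 × 273) = 31.87 m.
Argument (x−vt)/(2√(Dt)) = (275 − 324.87)/31.87 = -1.565; ½·erfc(-1.565) = 0.9866.
C = 276 × 0.9866 = 272 mg/L.

272 mg/L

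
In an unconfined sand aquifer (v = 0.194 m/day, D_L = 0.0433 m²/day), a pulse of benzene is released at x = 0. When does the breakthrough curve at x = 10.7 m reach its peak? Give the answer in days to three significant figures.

For the 1D instantaneous-source solution, setting ∂C/∂t = 0 at fixed x gives v²t² + 2Dt − x² = 0, so t = (√(D² + v²x²) − D)/v².
√(D² + v²x²) = √(0.0433² + 0.194² × 10.7²) = 2.076; v² = 0.037636.
t = (2.076 − 0.0433)/0.037636 = 54.0 days (vs. the pure-advection estimate x/v = 55.2 d).

54.0 days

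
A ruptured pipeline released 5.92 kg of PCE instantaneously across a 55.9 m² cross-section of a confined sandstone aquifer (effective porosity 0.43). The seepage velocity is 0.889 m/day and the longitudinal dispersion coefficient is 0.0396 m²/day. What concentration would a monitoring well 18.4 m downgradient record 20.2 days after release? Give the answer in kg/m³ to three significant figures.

0.0731 kg/m³

For an instantaneous plane source, C(x,t) = M/(n_e·A·√(4πDt)) · exp(−(x−vt)²/(4Dt)), with n_e·A the pore (flow) area.
Plume center vt = 0.889 × 20.2 = 17.9578 m, so the well at 18.4 m is 0.4422 m downgradient of the peak.
√(4πDt) = 3.171 m, giving peak height M/(n_e·A·√(4πDt)) = 5.92/(0.43 × 55.9 × 3.171) = 0.07767 kg/m³.
(x−vt)²/(4Dt) = (0.4422)²/(4 × 0.0396 × 20.2) = 0.06111; exp(−0.06111) = 0.9407.
C = 0.07767 × 0.9407 = 0.0731 kg/m³.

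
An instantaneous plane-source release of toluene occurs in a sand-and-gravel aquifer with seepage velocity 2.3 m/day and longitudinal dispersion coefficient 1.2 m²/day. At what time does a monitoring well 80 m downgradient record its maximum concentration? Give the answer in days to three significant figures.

For the 1D instantaneous-source solution, setting ∂C/∂t = 0 at fixed x gives v²t² + 2Dt − x² = 0, so t = (√(D² + v²x²) − D)/v².
√(D² + v²x²) = √(1.2² + 2.3² × 80²) = 184.0; v² = 5.29.
t = (184.0 − 1.2)/5.29 = 34.6 days (vs. the pure-advection estimate x/v = 34.8 d).

34.6 days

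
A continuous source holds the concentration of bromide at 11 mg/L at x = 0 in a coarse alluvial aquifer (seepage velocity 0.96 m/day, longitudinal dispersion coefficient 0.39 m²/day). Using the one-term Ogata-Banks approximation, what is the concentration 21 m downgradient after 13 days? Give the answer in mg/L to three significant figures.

0.0410 mg/L

For a continuous step input, C/C₀ ≈ ½·erfc((x−vt)/(2√(Dt))).
vt = 0.96 × 13 = 12.48 m and 2√(Dt) = 2√(0.39 × 13) = 4.503 m.
Argument (x−vt)/(2√(Dt)) = (21 − 12.48)/4.503 = 1.892; ½·erfc(1.892) = 0.003729.
C = 11 × 0.003729 = 0.0410 mg/L.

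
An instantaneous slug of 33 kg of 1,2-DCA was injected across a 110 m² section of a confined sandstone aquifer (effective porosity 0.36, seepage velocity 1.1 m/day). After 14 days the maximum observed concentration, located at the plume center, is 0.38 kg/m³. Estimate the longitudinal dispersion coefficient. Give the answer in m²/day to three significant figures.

At the plume center C_max = M/(n_e·A·√(4πDt)), so D = M²/(4πt·(n_e·A·C_max)²).
n_e·A·C_max = 0.36 × 110 × 0.38 = 15.05 kg/m.
D = 33²/(4π × 14 × 15.05²) = 0.0273 m²/day.

0.0273 m²/day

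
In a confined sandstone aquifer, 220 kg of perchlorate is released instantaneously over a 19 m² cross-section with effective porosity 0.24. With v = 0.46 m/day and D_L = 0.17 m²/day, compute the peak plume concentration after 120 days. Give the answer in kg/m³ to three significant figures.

The peak of an instantaneous 1D plume sits at x = vt; there the Gaussian factor is 1 and C_max = M/(n_e·A·√(4πDt)), where n_e·A is the pore area the mass is dissolved in.
√(4πDt) = √(4π × 0.17 × 120) = 16.01 m, so C_max = 220/(0.24 × 19 × 16.01) = 3.01 kg/m³.

3.01 kg/m³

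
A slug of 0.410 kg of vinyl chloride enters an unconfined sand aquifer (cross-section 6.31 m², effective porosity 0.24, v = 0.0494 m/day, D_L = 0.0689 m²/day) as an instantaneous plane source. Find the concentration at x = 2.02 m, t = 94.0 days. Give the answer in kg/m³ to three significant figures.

0.0230 kg/m³

For an instantaneous plane source, C(x,t) = M/(n_e·A·√(4πDt)) · exp(−(x−vt)²/(4Dt)), with n_e·A the pore (flow) area.
Plume center vt = 0.0494 × 94.0 = 4.6436 m, so the well at 2.02 m is 2.6236 m upgradient of the peak.
√(4πDt) = 9.021 m, giving peak height M/(n_e·A·√(4πDt)) = 0.410/(0.24 × 6.31 × 9.021) = 0.03001 kg/m³.
(x−vt)²/(4Dt) = (-2.6236)²/(4 × 0.0689 × 94.0) = 0.2657; exp(−0.2657) = 0.7667.
C = 0.03001 × 0.7667 = 0.0230 kg/m³.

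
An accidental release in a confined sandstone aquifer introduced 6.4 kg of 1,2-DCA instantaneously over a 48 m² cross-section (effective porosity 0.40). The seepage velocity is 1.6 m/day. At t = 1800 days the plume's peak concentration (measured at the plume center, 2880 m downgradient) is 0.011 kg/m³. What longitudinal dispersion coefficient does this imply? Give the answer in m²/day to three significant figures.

0.0406 m²/day

At the plume center C_max = M/(n_e·A·√(4πDt)), so D = M²/(4πt·(n_e·A·C_max)²).
n_e·A·C_max = 0.40 × 48 × 0.011 = 0.2112 kg/m.
D = 6.4²/(4π × 1800 × 0.2112²) = 0.0406 m²/day.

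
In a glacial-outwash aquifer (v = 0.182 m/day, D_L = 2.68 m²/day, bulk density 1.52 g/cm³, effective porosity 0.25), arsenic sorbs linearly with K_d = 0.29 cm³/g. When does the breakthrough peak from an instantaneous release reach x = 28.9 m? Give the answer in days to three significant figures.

269 days

Retardation factor R = 1 + ρ_b·K_d/n = 1 + 1.52 × 0.29/0.25 = 2.763.
Sorption retards both mechanisms: v_R = v/R = 0.06587 m/day, D_R = D/R = 0.9700 m²/day.
Peak time from v_R²t² + 2D_R t − x² = 0: t = (√(D_R² + v_R²x²) − D_R)/v_R².
√(D_R² + v_R²x²) = √(0.9700² + 0.06587² × 28.9²) = 2.137; v_R² = 0.004339.
t = (2.137 − 0.9700)/0.004339 = 269 days.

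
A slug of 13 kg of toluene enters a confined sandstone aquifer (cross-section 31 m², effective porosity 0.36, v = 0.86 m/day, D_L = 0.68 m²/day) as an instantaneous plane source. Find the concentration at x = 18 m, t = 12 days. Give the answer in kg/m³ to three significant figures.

0.0189 kg/m³

For an instantaneous plane source, C(x,t) = M/(n_e·A·√(4πDt)) · exp(−(x−vt)²/(4Dt)), with n_e·A the pore (flow) area.
Plume center vt = 0.86 × 12 = 10.32 m, so the well at 18 m is 7.68 m downgradient of the peak.
√(4πDt) = 10.13 m, giving peak height M/(n_e·A·√(4πDt)) = 13/(0.36 × 31 × 10.13) = 0.1150 kg/m³.
(x−vt)²/(4Dt) = (7.68)²/(4 × 0.68 × 12) = 1.807; exp(−1.807) = 0.1641.
C = 0.1150 × 0.1641 = 0.0189 kg/m³.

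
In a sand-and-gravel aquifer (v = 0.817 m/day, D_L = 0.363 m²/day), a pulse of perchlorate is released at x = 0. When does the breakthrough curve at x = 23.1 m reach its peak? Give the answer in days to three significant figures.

For the 1D instantaneous-source solution, setting ∂C/∂t = 0 at fixed x gives v²t² + 2Dt − x² = 0, so t = (√(D² + v²x²) − D)/v².
√(D² + v²x²) = √(0.363² + 0.817² × 23.1²) = 18.88; v² = 0.667489.
t = (18.88 − 0.363)/0.667489 = 27.7 days (vs. the pure-advection estimate x/v = 28.3 d).

27.7 days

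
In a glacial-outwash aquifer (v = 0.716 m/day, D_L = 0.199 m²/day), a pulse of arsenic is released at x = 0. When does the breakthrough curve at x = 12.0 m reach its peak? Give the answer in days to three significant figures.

For the 1D instantaneous-source solution, setting ∂C/∂t = 0 at fixed x gives v²t² + 2Dt − x² = 0, so t = (√(D² + v²x²) − D)/v².
√(D² + v²x²) = √(0.199² + 0.716² × 12.0²) = 8.594; v² = 0.512656.
t = (8.594 − 0.199)/0.512656 = 16.4 days (vs. the pure-advection estimate x/v = 16.8 d).

16.4 days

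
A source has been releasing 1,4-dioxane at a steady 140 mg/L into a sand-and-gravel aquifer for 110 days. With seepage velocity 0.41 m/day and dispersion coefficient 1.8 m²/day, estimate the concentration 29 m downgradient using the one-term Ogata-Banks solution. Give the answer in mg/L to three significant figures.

For a continuous step input, C/C₀ ≈ ½·erfc((x−vt)/(2√(Dt))).
vt = 0.41 × 110 = 45.1 m and 2√(Dt) = 2√(1.8 × 110) = 28.14 m.
Argument (x−vt)/(2√(Dt)) = (29 − 45.1)/28.14 = -0.5721; ½·erfc(-0.5721) = 0.7908.
C = 140 × 0.7908 = 111 mg/L.

111 mg/L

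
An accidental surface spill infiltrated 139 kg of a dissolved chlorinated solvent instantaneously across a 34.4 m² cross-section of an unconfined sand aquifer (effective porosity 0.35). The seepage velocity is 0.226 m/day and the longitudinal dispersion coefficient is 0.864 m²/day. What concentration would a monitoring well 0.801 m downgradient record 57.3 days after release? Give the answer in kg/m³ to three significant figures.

For an instantaneous plane source, C(x,t) = M/(n_e·A·√(4πDt)) · exp(−(x−vt)²/(4Dt)), with n_e·A the pore (flow) area.
Plume center vt = 0.226 × 57.3 = 12.9498 m, so the well at 0.801 m is 12.1488 m upgradient of the peak.
√(4πDt) = 24.94 m, giving peak height M/(n_e·A·√(4πDt)) = 139/(0.35 × 34.4 × 24.94) = 0.4629 kg/m³.
(x−vt)²/(4Dt) = (-12.1488)²/(4 × 0.864 × 57.3) = 0.7453; exp(−0.7453) = 0.4746.
C = 0.4629 × 0.4746 = 0.220 kg/m³.

0.220 kg/m³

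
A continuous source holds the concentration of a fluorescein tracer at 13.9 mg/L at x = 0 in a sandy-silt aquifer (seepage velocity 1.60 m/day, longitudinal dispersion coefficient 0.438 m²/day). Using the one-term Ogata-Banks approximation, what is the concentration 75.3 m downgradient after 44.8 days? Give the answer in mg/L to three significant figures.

3.92 mg/L

For a continuous step input, C/C₀ ≈ ½·erfc((x−vt)/(2√(Dt))).
vt = 1.60 × 44.8 = 71.68 m and 2√(Dt) = 2√(0.438 × 44.8) = 8.859 m.
Argument (x−vt)/(2√(Dt)) = (75.3 − 71.68)/8.859 = 0.4086; ½·erfc(0.4086) = 0.2817.
C = 13.9 × 0.2817 = 3.92 mg/L.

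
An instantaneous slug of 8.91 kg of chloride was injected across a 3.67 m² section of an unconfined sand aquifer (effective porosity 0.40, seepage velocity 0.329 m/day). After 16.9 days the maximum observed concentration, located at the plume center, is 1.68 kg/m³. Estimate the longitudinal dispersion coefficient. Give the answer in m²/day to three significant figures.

At the plume center C_max = M/(n_e·A·√(4πDt)), so D = M²/(4πt·(n_e·A·C_max)²).
n_e·A·C_max = 0.40 × 3.67 × 1.68 = 2.466 kg/m.
D = 8.91²/(4π × 16.9 × 2.466²) = 0.0615 m²/day.

0.0615 m²/day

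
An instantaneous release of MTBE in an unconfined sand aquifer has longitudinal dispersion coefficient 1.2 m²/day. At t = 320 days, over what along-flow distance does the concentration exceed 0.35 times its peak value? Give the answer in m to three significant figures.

The plume is Gaussian with σ = √(2Dt) = √(2 × 1.2 × 320) = 27.71 m.
C/C_peak = exp(−Δx²/(2σ²)) = 0.35 ⇒ Δx = σ·√(−2 ln 0.35) = 27.71 × 1.449 = 40.15 m.
Width = 2Δx = 80.3 m.

80.3 m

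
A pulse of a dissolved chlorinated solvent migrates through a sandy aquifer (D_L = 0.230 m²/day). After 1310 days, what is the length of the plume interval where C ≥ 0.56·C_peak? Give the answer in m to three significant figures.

The plume is Gaussian with σ = √(2Dt) = √(2 × 0.230 × 1310) = 24.55 m.
C/C_peak = exp(−Δx²/(2σ²)) = 0.56 ⇒ Δx = σ·√(−2 ln 0.56) = 24.55 × 1.077 = 26.44 m.
Width = 2Δx = 52.9 m.

52.9 m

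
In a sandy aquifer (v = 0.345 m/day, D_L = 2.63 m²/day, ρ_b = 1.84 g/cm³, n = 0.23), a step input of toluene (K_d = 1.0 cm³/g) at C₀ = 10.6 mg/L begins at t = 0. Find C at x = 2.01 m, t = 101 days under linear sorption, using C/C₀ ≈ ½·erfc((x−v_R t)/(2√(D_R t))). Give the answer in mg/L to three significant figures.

6.31 mg/L

Retardation factor R = 1 + ρ_b·K_d/n = 1 + 1.84 × 1.0/0.23 = 9.000.
Sorption retards both mechanisms: v_R = v/R = 0.03833 m/day, D_R = D/R = 0.2922 m²/day.
v_R·t = 0.03833 × 101 = 3.87133 m; 2√(D_R t) = 10.87 m; argument = (2.01 − 3.87133)/10.87 = -0.1712.
C = C₀ × ½·erfc(-0.1712) = 10.6 × 0.5957 = 6.31 mg/L.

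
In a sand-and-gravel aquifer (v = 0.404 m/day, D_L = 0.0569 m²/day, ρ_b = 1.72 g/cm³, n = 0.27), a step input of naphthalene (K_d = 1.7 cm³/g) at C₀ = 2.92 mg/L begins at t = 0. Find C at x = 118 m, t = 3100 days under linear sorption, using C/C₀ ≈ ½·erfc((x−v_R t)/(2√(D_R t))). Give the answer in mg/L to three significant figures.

0.0384 mg/L

Retardation factor R = 1 + ρ_b·K_d/n = 1 + 1.72 × 1.7/0.27 = 11.83.
Sorption retards both mechanisms: v_R = v/R = 0.03415 m/day, D_R = D/R = 0.004810 m²/day.
v_R·t = 0.03415 × 3100 = 105.865 m; 2√(D_R t) = 7.723 m; argument = (118 − 105.865)/7.723 = 1.571.
C = C₀ × ½·erfc(1.571) = 2.92 × 0.01315 = 0.0384 mg/L.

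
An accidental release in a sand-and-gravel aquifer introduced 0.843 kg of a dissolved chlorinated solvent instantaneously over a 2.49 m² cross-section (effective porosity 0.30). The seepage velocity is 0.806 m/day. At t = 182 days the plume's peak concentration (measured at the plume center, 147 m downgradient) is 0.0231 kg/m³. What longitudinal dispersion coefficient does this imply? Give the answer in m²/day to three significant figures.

At the plume center C_max = M/(n_e·A·√(4πDt)), so D = M²/(4πt·(n_e·A·C_max)²).
n_e·A·C_max = 0.30 × 2.49 × 0.0231 = 0.01726 kg/m.
D = 0.843²/(4π × 182 × 0.01726²) = 1.04 m²/day.

1.04 m²/day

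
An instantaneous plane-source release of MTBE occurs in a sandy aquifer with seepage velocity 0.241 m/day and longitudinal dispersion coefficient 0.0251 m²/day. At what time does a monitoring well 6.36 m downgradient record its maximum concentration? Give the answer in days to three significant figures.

For the 1D instantaneous-source solution, setting ∂C/∂t = 0 at fixed x gives v²t² + 2Dt − x² = 0, so t = (√(D² + v²x²) − D)/v².
√(D² + v²x²) = √(0.0251² + 0.241² × 6.36²) = 1.533; v² = 0.058081.
t = (1.533 − 0.0251)/0.058081 = 26.0 days (vs. the pure-advection estimate x/v = 26.4 d).

26.0 days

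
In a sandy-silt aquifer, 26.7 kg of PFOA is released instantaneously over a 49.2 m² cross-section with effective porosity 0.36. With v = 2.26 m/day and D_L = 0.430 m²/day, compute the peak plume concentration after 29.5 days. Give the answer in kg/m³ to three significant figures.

The peak of an instantaneous 1D plume sits at x = vt; there the Gaussian factor is 1 and C_max = M/(n_e·A·√(4πDt)), where n_e·A is the pore area the mass is dissolved in.
√(4πDt) = √(4π × 0.430 × 29.5) = 12.63 m, so C_max = 26.7/(0.36 × 49.2 × 12.63) = 0.119 kg/m³.

0.119 kg/m³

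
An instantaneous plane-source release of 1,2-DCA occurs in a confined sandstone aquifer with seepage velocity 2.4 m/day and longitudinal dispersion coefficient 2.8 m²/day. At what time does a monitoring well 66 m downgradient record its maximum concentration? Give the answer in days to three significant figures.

For the 1D instantaneous-source solution, setting ∂C/∂t = 0 at fixed x gives v²t² + 2Dt − x² = 0, so t = (√(D² + v²x²) − D)/v².
√(D² + v²x²) = √(2.8² + 2.4² × 66²) = 158.4; v² = 5.76.
t = (158.4 − 2.8)/5.76 = 27.0 days (vs. the pure-advection estimate x/v = 27.5 d).

27.0 days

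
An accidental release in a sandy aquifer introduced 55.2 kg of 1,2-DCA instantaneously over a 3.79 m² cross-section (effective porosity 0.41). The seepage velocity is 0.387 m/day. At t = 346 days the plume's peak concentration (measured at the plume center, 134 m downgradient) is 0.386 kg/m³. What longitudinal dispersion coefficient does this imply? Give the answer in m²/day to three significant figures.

1.95 m²/day

At the plume center C_max = M/(n_e·A·√(4πDt)), so D = M²/(4πt·(n_e·A·C_max)²).
n_e·A·C_max = 0.41 × 3.79 × 0.386 = 0.5998 kg/m.
D = 55.2²/(4π × 346 × 0.5998²) = 1.95 m²/day.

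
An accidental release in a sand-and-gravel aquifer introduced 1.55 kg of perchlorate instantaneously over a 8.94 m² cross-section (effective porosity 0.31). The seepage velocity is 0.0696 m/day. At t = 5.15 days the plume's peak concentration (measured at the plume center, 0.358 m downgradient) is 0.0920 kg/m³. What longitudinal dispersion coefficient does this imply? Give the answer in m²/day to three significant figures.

0.571 m²/day

At the plume center C_max = M/(n_e·A·√(4πDt)), so D = M²/(4πt·(n_e·A·C_max)²).
n_e·A·C_max = 0.31 × 8.94 × 0.0920 = 0.2550 kg/m.
D = 1.55²/(4π × 5.15 × 0.2550²) = 0.571 m²/day.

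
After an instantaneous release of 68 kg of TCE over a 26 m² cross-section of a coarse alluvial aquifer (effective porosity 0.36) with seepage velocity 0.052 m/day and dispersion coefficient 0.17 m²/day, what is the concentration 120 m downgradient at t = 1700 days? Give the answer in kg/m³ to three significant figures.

For an instantaneous plane source, C(x,t) = M/(n_e·A·√(4πDt)) · exp(−(x−vt)²/(4Dt)), with n_e·A the pore (flow) area.
Plume center vt = 0.052 × 1700 = 88.4 m, so the well at 120 m is 31.6 m downgradient of the peak.
√(4πDt) = 60.26 m, giving peak height M/(n_e·A·√(4πDt)) = 68/(0.36 × 26 × 60.26) = 0.1206 kg/m³.
(x−vt)²/(4Dt) = (31.6)²/(4 × 0.17 × 1700) = 0.8638; exp(−0.8638) = 0.4216.
C = 0.1206 × 0.4216 = 0.0508 kg/m³.

0.0508 kg/m³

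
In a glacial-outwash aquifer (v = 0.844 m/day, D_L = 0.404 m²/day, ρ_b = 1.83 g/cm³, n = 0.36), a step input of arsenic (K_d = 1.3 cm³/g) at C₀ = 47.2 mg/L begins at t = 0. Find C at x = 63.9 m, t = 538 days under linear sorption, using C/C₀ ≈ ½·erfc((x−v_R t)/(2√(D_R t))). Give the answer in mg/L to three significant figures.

Retardation factor R = 1 + ρ_b·K_d/n = 1 + 1.83 × 1.3/0.36 = 7.608.
Sorption retards both mechanisms: v_R = v/R = 0.1109 m/day, D_R = D/R = 0.05310 m²/day.
v_R·t = 0.1109 × 538 = 59.6642 m; 2√(D_R t) = 10.69 m; argument = (63.9 − 59.6642)/10.69 = 0.3962.
C = C₀ × ½·erfc(0.3962) = 47.2 × 0.2876 = 13.6 mg/L.

13.6 mg/L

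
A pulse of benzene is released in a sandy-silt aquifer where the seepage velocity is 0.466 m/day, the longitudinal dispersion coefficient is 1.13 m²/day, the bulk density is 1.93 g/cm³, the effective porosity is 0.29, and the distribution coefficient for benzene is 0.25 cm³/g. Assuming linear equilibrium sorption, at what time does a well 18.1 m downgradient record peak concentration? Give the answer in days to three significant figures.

90.5 days

Retardation factor R = 1 + ρ_b·K_d/n = 1 + 1.93 × 0.25/0.29 = 2.664.
Sorption retards both mechanisms: v_R = v/R = 0.1749 m/day, D_R = D/R = 0.4242 m²/day.
Peak time from v_R²t² + 2D_R t − x² = 0: t = (√(D_R² + v_R²x²) − D_R)/v_R².
√(D_R² + v_R²x²) = √(0.4242² + 0.1749² × 18.1²) = 3.194; v_R² = 0.03059.
t = (3.194 − 0.4242)/0.03059 = 90.5 days.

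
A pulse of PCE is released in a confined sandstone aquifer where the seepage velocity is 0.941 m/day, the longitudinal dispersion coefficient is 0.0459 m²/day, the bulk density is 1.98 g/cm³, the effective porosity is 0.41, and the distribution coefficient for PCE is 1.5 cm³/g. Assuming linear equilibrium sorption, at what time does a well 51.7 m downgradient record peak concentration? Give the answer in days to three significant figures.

Retardation factor R = 1 + ρ_b·K_d/n = 1 + 1.98 × 1.5/0.41 = 8.244.
Sorption retards both mechanisms: v_R = v/R = 0.1141 m/day, D_R = D/R = 0.005568 m²/day.
Peak time from v_R²t² + 2D_R t − x² = 0: t = (√(D_R² + v_R²x²) − D_R)/v_R².
√(D_R² + v_R²x²) = √(0.005568² + 0.1141² × 51.7²) = 5.899; v_R² = 0.01302.
t = (5.899 − 0.005568)/0.01302 = 453 days.

453 days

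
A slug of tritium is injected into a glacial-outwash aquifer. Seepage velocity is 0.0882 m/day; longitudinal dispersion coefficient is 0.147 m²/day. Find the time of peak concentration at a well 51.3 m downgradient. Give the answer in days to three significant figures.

563 days

For the 1D instantaneous-source solution, setting ∂C/∂t = 0 at fixed x gives v²t² + 2Dt − x² = 0, so t = (√(D² + v²x²) − D)/v².
√(D² + v²x²) = √(0.147² + 0.0882² × 51.3²) = 4.527; v² = 0.00777924.
t = (4.527 − 0.147)/0.00777924 = 563 days (vs. the pure-advection estimate x/v = 582 d).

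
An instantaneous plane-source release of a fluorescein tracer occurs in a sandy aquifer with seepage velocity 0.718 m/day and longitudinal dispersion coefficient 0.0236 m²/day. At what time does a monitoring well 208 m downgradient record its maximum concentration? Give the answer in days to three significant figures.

For the 1D instantaneous-source solution, setting ∂C/∂t = 0 at fixed x gives v²t² + 2Dt − x² = 0, so t = (√(D² + v²x²) − D)/v².
√(D² + v²x²) = √(0.0236² + 0.718² × 208²) = 149.3; v² = 0.515524.
t = (149.3 − 0.0236)/0.515524 = 290 days (vs. the pure-advection estimate x/v = 290 d).

290 days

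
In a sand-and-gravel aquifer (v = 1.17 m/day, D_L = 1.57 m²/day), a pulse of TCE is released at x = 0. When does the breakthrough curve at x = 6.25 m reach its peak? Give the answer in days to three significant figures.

For the 1D instantaneous-source solution, setting ∂C/∂t = 0 at fixed x gives v²t² + 2Dt − x² = 0, so t = (√(D² + v²x²) − D)/v².
√(D² + v²x²) = √(1.57² + 1.17² × 6.25²) = 7.479; v² = 1.3689.
t = (7.479 − 1.57)/1.3689 = 4.32 days (vs. the pure-advection estimate x/v = 5.34 d).

4.32 days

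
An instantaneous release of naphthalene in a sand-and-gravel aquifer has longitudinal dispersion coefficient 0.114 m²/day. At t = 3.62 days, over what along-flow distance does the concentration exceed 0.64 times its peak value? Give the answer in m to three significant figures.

The plume is Gaussian with σ = √(2Dt) = √(2 × 0.114 × 3.62) = 0.9085 m.
C/C_peak = exp(−Δx²/(2σ²)) = 0.64 ⇒ Δx = σ·√(−2 ln 0.64) = 0.9085 × 0.9448 = 0.8584 m.
Width = 2Δx = 1.72 m.

1.72 m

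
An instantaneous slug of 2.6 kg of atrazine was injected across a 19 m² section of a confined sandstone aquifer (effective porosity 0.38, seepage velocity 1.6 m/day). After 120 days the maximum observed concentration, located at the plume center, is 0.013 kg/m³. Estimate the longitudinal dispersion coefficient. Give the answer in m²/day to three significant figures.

0.509 m²/day

At the plume center C_max = M/(n_e·A·√(4πDt)), so D = M²/(4πt·(n_e·A·C_max)²).
n_e·A·C_max = 0.38 × 19 × 0.013 = 0.09386 kg/m.
D = 2.6²/(4π × 120 × 0.09386²) = 0.509 m²/day.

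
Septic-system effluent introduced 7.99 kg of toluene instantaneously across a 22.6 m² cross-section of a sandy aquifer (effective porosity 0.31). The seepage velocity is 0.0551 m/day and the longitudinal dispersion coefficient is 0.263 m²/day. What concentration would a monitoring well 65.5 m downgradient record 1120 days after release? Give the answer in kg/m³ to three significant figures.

For an instantaneous plane source, C(x,t) = M/(n_e·A·√(4πDt)) · exp(−(x−vt)²/(4Dt)), with n_e·A the pore (flow) area.
Plume center vt = 0.0551 × 1120 = 61.712 m, so the well at 65.5 m is 3.788 m downgradient of the peak.
√(4πDt) = 60.84 m, giving peak height M/(n_e·A·√(4πDt)) = 7.99/(0.31 × 22.6 × 60.84) = 0.01875 kg/m³.
(x−vt)²/(4Dt) = (3.788)²/(4 × 0.263 × 1120) = 0.01218; exp(−0.01218) = 0.9879.
C = 0.01875 × 0.9879 = 0.0185 kg/m³.

0.0185 kg/m³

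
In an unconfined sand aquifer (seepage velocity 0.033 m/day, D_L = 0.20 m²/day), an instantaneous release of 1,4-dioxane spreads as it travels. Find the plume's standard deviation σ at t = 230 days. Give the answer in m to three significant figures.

Dispersive spreading gives a Gaussian with σ² = 2Dt; advection only shifts the center.
σ = √(2 × 0.20 × 230) = 9.59 m.

9.59 m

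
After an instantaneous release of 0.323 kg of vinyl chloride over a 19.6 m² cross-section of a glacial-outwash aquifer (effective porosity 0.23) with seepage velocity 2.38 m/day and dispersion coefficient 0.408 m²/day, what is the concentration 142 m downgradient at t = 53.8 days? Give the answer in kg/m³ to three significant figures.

0.000469 kg/m³

For an instantaneous plane source, C(x,t) = M/(n_e·A·√(4πDt)) · exp(−(x−vt)²/(4Dt)), with n_e·A the pore (flow) area.
Plume center vt = 2.38 × 53.8 = 128.044 m, so the well at 142 m is 13.956 m downgradient of the peak.
√(4πDt) = 16.61 m, giving peak height M/(n_e·A·√(4πDt)) = 0.323/(0.23 × 19.6 × 16.61) = 0.004314 kg/m³.
(x−vt)²/(4Dt) = (13.956)²/(4 × 0.408 × 53.8) = 2.218; exp(−2.218) = 0.1088.
C = 0.004314 × 0.1088 = 0.000469 kg/m³.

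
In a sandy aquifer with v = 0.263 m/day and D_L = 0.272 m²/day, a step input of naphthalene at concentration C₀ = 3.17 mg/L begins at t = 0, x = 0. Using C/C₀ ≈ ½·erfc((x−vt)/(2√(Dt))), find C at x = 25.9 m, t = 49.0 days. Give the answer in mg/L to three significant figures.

For a continuous step input, C/C₀ ≈ ½·erfc((x−vt)/(2√(Dt))).
vt = 0.263 × 49.0 = 12.887 m and 2√(Dt) = 2√(0.272 × 49.0) = 7.302 m.
Argument (x−vt)/(2√(Dt)) = (25.9 − 12.887)/7.302 = 1.782; ½·erfc(1.782) = 0.005866.
C = 3.17 × 0.005866 = 0.0186 mg/L.

0.0186 mg/L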